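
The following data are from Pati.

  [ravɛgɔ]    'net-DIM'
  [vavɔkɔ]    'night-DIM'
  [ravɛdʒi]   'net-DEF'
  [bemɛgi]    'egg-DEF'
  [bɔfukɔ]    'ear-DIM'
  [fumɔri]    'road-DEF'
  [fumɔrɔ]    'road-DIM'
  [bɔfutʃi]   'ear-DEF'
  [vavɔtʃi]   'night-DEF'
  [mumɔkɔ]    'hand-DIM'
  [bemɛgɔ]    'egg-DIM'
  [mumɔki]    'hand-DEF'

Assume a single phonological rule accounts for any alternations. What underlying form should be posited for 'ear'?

/bɔfutʃ/

'ear' shows [tʃ] ~ [k] at the end of the stem ([bɔfutʃi] vs [bɔfukɔ]).
If /k/ were underlying and a rule turned it into [tʃ] before the DEF suffix, 'hand' would also alternate; but it has [k] in both [mumɔki] and [mumɔkɔ].
So /tʃ/ is underlying, and a rule of depalatalization — palato-alveolar /tʃ/ and /dʒ/ become [k] and [g] when no front vowel follows — gives [k].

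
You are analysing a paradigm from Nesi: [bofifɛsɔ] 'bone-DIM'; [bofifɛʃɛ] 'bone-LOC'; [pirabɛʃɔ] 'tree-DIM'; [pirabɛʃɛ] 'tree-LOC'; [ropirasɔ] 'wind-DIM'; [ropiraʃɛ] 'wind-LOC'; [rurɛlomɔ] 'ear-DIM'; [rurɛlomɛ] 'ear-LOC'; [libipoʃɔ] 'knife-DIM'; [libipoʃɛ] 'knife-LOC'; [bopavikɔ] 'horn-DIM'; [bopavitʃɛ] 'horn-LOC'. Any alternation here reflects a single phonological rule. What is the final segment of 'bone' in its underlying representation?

'bone' shows [s] ~ [ʃ] at the end of the stem ([bofifɛsɔ] vs [bofifɛʃɛ]).
The stem 'tree' ([pirabɛʃɔ], [pirabɛʃɛ]) shows [ʃ] unchanged in both environments, so [ʃ] cannot be basic with [s] derived before the DIM suffix.
Therefore /s/ is basic and [ʃ] is derived by palatalization before a front vowel (/k/ and /s/ become palato-alveolar [tʃ] and [ʃ] before a front vowel).

/s/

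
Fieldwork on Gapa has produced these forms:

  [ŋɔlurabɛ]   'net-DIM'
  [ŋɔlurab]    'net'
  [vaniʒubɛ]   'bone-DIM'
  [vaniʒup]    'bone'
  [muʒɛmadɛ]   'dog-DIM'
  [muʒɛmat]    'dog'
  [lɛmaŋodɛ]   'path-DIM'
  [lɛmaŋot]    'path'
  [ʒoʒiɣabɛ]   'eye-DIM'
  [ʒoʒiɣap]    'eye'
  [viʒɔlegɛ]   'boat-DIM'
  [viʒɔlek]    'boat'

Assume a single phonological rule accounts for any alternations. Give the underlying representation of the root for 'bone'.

/vaniʒup/

The root 'bone' surfaces as [vaniʒubɛ] and [vaniʒup], with a stem-final [b] ~ [p] alternation.
If /b/ were underlying and a rule turned it into [p] in isolation, 'net' would also alternate; but it has [b] in both [ŋɔlurabɛ] and [ŋɔlurab].
So /p/ is underlying, and a rule of intervocalic voicing — voiceless stops become voiced between vowels — gives [b].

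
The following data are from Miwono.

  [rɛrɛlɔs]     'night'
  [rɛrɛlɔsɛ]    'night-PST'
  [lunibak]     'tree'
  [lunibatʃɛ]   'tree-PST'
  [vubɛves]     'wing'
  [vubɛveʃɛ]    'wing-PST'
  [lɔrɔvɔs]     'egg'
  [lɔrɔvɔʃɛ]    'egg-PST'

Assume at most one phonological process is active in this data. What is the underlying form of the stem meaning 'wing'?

/vubɛveʃ/

'wing' shows [s] ~ [ʃ] at the end of the stem ([vubɛves] vs [vubɛveʃɛ]).
But 'night' keeps [s] in both environments ([rɛrɛlɔs], [rɛrɛlɔsɛ]), so there is no rule changing /s/ to [ʃ] before the PST suffix.
Therefore /ʃ/ is basic and [s] is derived by depalatalization (palato-alveolar /tʃ/ and /ʃ/ become [k] and [s] when no front vowel follows).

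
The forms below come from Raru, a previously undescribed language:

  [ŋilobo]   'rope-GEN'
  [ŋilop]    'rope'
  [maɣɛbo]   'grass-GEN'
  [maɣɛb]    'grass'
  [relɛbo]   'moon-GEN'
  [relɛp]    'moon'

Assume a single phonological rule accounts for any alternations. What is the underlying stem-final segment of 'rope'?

/p/

The root 'rope' surfaces as [ŋilobo] and [ŋilop], with a stem-final [b] ~ [p] alternation.
The stem 'grass' ([maɣɛbo], [maɣɛb]) shows [b] unchanged in both environments, so [b] cannot be basic with [p] derived in isolation.
Therefore /p/ is basic and [b] is derived by intervocalic voicing (voiceless stops become voiced between vowels).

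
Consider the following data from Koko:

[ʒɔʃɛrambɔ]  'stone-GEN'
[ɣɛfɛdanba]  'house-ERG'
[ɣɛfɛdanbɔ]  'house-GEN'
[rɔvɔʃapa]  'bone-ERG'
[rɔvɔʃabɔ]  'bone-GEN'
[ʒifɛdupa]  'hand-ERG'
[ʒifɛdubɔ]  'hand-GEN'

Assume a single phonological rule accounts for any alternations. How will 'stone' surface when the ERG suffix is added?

[ʒɔʃɛramba]

The ERG suffix surfaces as [-ba] and [-pa], depending on the final segment of the stem.
By contrast the GEN suffix keeps its initial [b] throughout — that segment must be underlying.
The ERG suffix is therefore /-pa/ underlyingly, with post-nasal voicing: voiceless stops become voiced after a nasal.
After 'stone', which ends in a nasal, the suffix surfaces as [-ba], giving [ʒɔʃɛramba].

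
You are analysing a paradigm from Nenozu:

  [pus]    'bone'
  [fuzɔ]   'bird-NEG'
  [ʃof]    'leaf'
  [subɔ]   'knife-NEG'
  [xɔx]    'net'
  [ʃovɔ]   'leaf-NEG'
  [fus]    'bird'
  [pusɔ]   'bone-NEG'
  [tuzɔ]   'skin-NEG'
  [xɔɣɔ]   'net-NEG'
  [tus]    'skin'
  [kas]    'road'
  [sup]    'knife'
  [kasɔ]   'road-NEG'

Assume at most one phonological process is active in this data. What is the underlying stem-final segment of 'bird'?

/z/

The stem for 'bird' ends in [s] in [fus] but [z] in [fuzɔ].
The stem 'road' ([kas], [kasɔ]) shows [s] unchanged in both environments, so [s] cannot be basic with [z] derived before the NEG suffix.
So /z/ is underlying, and a rule of word-final obstruent devoicing — voiced obstruents become voiceless word-finally — gives [s].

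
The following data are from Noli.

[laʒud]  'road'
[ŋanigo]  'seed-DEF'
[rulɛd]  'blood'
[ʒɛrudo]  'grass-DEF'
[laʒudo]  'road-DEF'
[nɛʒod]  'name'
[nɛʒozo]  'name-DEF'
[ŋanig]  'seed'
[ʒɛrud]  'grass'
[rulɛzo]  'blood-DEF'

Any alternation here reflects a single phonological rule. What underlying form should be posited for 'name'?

/nɛʒoz/

The root 'name' surfaces as [nɛʒozo] and [nɛʒod], with a stem-final [z] ~ [d] alternation.
The stem 'road' ([laʒudo], [laʒud]) shows [d] unchanged in both environments, so [d] cannot be basic with [z] derived before the DEF suffix.
The alternation reflects word-final hardening: voiced fricatives become stops word-finally. /z/ is underlying.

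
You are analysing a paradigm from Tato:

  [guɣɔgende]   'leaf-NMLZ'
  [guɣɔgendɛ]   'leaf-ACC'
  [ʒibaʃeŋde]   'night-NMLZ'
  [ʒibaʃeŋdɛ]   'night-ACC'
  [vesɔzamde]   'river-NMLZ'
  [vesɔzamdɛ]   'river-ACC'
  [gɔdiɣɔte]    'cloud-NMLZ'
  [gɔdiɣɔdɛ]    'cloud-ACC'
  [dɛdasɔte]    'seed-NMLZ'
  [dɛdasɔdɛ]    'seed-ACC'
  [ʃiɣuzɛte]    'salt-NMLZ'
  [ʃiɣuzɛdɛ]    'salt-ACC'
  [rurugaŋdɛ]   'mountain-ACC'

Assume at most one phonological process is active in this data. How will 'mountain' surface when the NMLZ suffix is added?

The NMLZ morpheme has two allomorphs, [-de] and [-te].
The ACC suffix, which begins with [d], is invariant after every stem; so [d] is not altered by any rule here.
So the underlying form is /-te/, and voiceless stops become voiced after a nasal.
After 'mountain', which ends in a nasal, the suffix surfaces as [-de], giving [rurugaŋde].

[rurugaŋde]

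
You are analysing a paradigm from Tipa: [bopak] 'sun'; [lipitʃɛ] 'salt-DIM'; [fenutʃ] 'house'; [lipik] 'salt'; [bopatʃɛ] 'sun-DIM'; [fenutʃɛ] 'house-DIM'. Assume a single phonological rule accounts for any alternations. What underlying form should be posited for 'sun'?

'sun' shows [tʃ] ~ [k] at the end of the stem ([bopatʃɛ] vs [bopak]).
Compare 'house', with invariant [tʃ] in [fenutʃɛ] and [fenutʃ]: an analysis with underlying /tʃ/ and a rule producing [k] in isolation would wrongly predict alternation here too.
Therefore /k/ is basic and [tʃ] is derived by palatalization before a front vowel (/k/ becomes palato-alveolar [tʃ] before a front vowel).

/bopak/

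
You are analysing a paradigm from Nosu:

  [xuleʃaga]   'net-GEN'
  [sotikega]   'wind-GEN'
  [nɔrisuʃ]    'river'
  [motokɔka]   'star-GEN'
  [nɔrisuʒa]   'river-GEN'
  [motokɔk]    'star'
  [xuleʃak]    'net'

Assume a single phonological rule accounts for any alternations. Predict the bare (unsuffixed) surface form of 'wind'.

[sotikek]

The root 'net' surfaces as [xuleʃak] and [xuleʃaga], with a stem-final [k] ~ [g] alternation.
Compare 'star', with invariant [k] in [motokɔk] and [motokɔka]: an analysis with underlying /k/ and a rule producing [g] before the GEN suffix would wrongly predict alternation here too.
The alternation reflects word-final obstruent devoicing: voiced obstruents become voiceless word-finally. /g/ is underlying.
The one attested form of 'wind', [sotikega], shows underlying /sotikeg/. Applying the same rule word-finally gives [sotikek].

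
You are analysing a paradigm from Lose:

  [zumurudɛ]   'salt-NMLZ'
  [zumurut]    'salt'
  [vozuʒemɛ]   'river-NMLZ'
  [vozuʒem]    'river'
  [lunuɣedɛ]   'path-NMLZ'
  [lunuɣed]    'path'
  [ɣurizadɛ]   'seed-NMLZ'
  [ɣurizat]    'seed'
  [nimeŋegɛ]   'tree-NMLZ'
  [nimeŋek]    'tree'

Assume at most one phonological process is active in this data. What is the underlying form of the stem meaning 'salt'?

/zumurut/

In [zumurudɛ] and [zumurut] the final segment of 'salt' alternates: [d] ~ [t].
But 'path' keeps [d] in both environments ([lunuɣedɛ], [lunuɣed]), so there is no rule changing /d/ to [t] in isolation.
The underlying segment must be /t/; voiceless stops become voiced between vowels, yielding [d] there.
So 'salt' = /zumurut/.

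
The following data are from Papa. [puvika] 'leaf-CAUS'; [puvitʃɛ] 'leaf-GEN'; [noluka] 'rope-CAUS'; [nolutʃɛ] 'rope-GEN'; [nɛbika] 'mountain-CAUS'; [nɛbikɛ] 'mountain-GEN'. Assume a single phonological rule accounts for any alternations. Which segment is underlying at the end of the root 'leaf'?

'leaf' shows [k] ~ [tʃ] at the end of the stem ([puvika] vs [puvitʃɛ]).
If /k/ were underlying and a rule turned it into [tʃ] before the GEN suffix, 'mountain' would also alternate; but it has [k] in both [nɛbika] and [nɛbikɛ].
Therefore /tʃ/ is basic and [k] is derived by depalatalization (palato-alveolar /tʃ/ becomes [k] when no front vowel follows).

/tʃ/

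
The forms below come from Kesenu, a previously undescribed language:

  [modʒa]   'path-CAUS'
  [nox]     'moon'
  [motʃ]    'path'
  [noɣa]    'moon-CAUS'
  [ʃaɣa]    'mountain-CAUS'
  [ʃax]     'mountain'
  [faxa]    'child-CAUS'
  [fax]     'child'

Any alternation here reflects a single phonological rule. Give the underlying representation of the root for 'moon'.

In [nox] and [noɣa] the final segment of 'moon' alternates: [x] ~ [ɣ].
But 'child' keeps [x] in both environments ([fax], [faxa]), so there is no rule changing /x/ to [ɣ] before the CAUS suffix.
The alternation reflects word-final obstruent devoicing: voiced obstruents become voiceless word-finally. /ɣ/ is underlying.

/noɣ/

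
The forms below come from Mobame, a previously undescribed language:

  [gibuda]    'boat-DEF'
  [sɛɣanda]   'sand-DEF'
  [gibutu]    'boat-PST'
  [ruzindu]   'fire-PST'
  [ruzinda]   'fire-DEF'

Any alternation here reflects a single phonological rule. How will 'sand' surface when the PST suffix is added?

[sɛɣandu]

The PST morpheme has two allomorphs, [-du] and [-tu].
The DEF suffix, which begins with [d], is invariant after every stem; so [d] is not altered by any rule here.
So the underlying form is /-tu/, and voiceless stops become voiced after a nasal.
After 'sand', which ends in a nasal, the suffix surfaces as [-du], giving [sɛɣandu].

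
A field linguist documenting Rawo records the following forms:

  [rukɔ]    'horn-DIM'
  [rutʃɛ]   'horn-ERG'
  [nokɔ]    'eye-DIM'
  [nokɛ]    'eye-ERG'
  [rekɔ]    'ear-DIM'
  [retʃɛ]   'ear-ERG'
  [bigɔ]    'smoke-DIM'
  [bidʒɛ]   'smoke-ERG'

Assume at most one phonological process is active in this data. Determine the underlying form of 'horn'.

/rutʃ/

In [rukɔ] and [rutʃɛ] the final segment of 'horn' alternates: [k] ~ [tʃ].
But 'eye' keeps [k] in both environments ([nokɔ], [nokɛ]), so there is no rule changing /k/ to [tʃ] before the ERG suffix.
So /tʃ/ is underlying, and a rule of depalatalization — palato-alveolar /tʃ/ and /dʒ/ become [k] and [g] when no front vowel follows — gives [k].
Hence 'horn' is /rutʃ/ underlyingly.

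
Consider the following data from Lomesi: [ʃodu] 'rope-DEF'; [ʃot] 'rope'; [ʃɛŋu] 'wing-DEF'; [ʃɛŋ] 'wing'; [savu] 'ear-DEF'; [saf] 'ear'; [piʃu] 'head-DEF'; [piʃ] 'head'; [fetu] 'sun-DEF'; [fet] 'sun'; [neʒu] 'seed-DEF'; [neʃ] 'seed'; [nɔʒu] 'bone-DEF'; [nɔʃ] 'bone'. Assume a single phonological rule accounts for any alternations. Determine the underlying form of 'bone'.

'bone' shows [ʒ] ~ [ʃ] at the end of the stem ([nɔʒu] vs [nɔʃ]).
Compare 'head', with invariant [ʃ] in [piʃu] and [piʃ]: an analysis with underlying /ʃ/ and a rule producing [ʒ] before the DEF suffix would wrongly predict alternation here too.
The underlying segment must be /ʒ/; voiced obstruents become voiceless word-finally, yielding [ʃ] there.

/nɔʒ/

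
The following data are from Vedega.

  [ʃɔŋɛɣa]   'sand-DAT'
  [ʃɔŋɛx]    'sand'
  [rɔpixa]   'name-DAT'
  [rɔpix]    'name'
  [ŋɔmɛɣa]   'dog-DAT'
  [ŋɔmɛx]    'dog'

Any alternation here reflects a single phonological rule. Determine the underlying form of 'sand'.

'sand' shows [ɣ] ~ [x] at the end of the stem ([ʃɔŋɛɣa] vs [ʃɔŋɛx]).
Compare 'name', with invariant [x] in [rɔpixa] and [rɔpix]: an analysis with underlying /x/ and a rule producing [ɣ] before the DAT suffix would wrongly predict alternation here too.
So /ɣ/ is underlying, and a rule of word-final obstruent devoicing — voiced obstruents become voiceless word-finally — gives [x].

/ʃɔŋɛɣ/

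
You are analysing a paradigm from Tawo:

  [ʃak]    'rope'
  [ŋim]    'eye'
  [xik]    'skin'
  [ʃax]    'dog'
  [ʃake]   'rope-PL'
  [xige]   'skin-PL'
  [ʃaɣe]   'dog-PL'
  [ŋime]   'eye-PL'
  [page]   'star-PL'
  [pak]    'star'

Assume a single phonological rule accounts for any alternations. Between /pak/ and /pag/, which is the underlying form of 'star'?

/pag/

The stem for 'star' ends in [g] in [page] but [k] in [pak].
The stem 'rope' ([ʃake], [ʃak]) shows [k] unchanged in both environments, so [k] cannot be basic with [g] derived before the PL suffix.
Therefore /g/ is basic and [k] is derived by word-final obstruent devoicing (voiced obstruents become voiceless word-finally).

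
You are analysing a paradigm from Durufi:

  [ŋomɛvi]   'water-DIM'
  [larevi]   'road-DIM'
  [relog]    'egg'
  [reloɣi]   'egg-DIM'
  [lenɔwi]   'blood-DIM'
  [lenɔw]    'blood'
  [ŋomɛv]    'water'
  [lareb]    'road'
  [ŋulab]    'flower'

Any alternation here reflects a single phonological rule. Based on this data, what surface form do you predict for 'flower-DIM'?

'road' shows [v] ~ [b] at the end of the stem ([larevi] vs [lareb]).
Compare 'water', with invariant [v] in [ŋomɛvi] and [ŋomɛv]: an analysis with underlying /v/ and a rule producing [b] in isolation would wrongly predict alternation here too.
Therefore /b/ is basic and [v] is derived by intervocalic spirantization (voiced stops become fricatives between vowels).
From [ŋulab] the stem 'flower' is /ŋulab/; between vowels this yields [ŋulavi].

[ŋulavi]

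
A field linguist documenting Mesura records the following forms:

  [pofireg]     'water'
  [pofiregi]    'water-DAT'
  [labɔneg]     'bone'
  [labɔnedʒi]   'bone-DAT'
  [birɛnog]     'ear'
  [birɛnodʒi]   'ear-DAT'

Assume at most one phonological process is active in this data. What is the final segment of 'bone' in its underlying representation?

The root 'bone' surfaces as [labɔneg] and [labɔnedʒi], with a stem-final [g] ~ [dʒ] alternation.
The stem 'water' ([pofireg], [pofiregi]) shows [g] unchanged in both environments, so [g] cannot be basic with [dʒ] derived before the DAT suffix.
The underlying segment must be /dʒ/; palato-alveolar /dʒ/ becomes [g] when no front vowel follows, yielding [g] there.

/dʒ/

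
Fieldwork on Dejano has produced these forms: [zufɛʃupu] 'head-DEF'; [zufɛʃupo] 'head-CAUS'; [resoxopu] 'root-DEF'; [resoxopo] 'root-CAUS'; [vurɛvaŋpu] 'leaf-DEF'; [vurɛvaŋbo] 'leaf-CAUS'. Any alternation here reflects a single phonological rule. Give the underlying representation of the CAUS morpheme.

The CAUS suffix surfaces as [-bo] and [-po], depending on the final segment of the stem.
The DEF suffix, which begins with [p], is invariant after every stem; so [p] is not altered by any rule here.
The CAUS suffix is therefore /-bo/ underlyingly, with post-vocalic devoicing: voiced stops become voiceless after a vowel.

/-bo/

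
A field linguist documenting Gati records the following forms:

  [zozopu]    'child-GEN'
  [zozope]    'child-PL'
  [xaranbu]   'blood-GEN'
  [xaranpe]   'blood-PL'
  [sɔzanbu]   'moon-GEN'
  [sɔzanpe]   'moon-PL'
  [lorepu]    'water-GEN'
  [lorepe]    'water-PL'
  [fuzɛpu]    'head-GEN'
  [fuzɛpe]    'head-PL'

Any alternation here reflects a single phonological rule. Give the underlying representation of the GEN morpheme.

The GEN morpheme has two allomorphs, [-bu] and [-pu].
The PL suffix, which begins with [p], is invariant after every stem; so [p] is not altered by any rule here.
So the underlying form is /-bu/, and voiced stops become voiceless after a vowel.

/-bu/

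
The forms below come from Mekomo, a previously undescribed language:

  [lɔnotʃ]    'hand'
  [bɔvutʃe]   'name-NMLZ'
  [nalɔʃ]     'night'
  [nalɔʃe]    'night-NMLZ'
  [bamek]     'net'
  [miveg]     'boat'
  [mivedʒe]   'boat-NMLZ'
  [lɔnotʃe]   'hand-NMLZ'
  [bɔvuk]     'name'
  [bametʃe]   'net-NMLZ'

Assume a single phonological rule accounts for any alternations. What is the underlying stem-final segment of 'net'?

/k/

The stem for 'net' ends in [tʃ] in [bametʃe] but [k] in [bamek].
Compare 'hand', with invariant [tʃ] in [lɔnotʃe] and [lɔnotʃ]: an analysis with underlying /tʃ/ and a rule producing [k] in isolation would wrongly predict alternation here too.
The underlying segment must be /k/; /k/ and /g/ become palato-alveolar [tʃ] and [dʒ] before a front vowel, yielding [tʃ] there.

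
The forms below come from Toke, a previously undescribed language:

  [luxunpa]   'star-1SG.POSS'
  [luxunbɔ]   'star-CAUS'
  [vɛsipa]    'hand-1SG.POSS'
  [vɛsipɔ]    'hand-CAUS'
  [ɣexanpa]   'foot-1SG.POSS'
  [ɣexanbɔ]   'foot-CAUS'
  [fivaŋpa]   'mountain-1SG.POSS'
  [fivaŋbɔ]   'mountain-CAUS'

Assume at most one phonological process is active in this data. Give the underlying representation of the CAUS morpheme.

The CAUS morpheme has two allomorphs, [-bɔ] and [-pɔ].
By contrast the 1SG.POSS suffix keeps its initial [p] throughout — that segment must be underlying.
So the underlying form is /-bɔ/, and voiced stops become voiceless after a vowel.

/-bɔ/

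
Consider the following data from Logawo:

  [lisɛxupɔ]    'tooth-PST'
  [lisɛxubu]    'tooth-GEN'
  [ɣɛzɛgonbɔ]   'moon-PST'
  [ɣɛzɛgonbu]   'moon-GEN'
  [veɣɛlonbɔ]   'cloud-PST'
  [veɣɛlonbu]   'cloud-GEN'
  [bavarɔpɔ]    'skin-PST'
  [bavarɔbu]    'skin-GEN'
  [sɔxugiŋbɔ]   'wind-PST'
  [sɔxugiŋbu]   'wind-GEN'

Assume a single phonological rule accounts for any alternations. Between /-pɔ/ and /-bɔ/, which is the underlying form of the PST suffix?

The PST suffix surfaces as [-bɔ] and [-pɔ], depending on the final segment of the stem.
By contrast the GEN suffix keeps its initial [b] throughout — that segment must be underlying.
So the underlying form is /-pɔ/, and voiceless stops become voiced after a nasal.

/-pɔ/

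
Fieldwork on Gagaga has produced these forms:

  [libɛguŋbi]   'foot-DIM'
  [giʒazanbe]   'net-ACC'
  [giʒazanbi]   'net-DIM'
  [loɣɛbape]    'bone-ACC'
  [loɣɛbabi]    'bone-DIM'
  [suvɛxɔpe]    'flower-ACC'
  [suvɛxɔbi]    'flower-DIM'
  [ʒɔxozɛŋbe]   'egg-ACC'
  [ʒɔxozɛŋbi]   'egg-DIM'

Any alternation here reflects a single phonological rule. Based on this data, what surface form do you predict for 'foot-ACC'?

[libɛguŋbe]

The ACC morpheme has two allomorphs, [-be] and [-pe].
The DIM suffix, which begins with [b], is invariant after every stem; so [b] is not altered by any rule here.
The ACC suffix is therefore /-pe/ underlyingly, with post-nasal voicing: voiceless stops become voiced after a nasal.
After 'foot', which ends in a nasal, the suffix surfaces as [-be], giving [libɛguŋbe].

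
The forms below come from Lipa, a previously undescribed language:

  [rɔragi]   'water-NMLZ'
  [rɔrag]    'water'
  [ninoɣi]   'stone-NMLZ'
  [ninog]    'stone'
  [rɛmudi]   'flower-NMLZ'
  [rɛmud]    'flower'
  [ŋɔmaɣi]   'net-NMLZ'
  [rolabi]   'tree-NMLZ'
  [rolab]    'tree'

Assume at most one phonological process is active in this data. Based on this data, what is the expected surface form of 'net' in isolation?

The stem for 'stone' ends in [ɣ] in [ninoɣi] but [g] in [ninog].
The stem 'water' ([rɔragi], [rɔrag]) shows [g] unchanged in both environments, so [g] cannot be basic with [ɣ] derived before the NMLZ suffix.
So /ɣ/ is underlying, and a rule of word-final hardening — voiced fricatives become stops word-finally — gives [g].
From [ŋɔmaɣi] the stem 'net' is /ŋɔmaɣ/; word-finally this yields [ŋɔmag].

[ŋɔmag]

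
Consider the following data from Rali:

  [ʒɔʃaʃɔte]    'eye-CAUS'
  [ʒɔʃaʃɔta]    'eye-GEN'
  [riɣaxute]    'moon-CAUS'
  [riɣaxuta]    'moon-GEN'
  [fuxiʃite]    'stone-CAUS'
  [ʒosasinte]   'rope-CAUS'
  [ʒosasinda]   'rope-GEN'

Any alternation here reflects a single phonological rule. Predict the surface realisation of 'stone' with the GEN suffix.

The GEN suffix surfaces as [-da] and [-ta], depending on the final segment of the stem.
The CAUS suffix, which begins with [t], is invariant after every stem; so [t] is not altered by any rule here.
So the underlying form is /-da/, and voiced stops become voiceless after a vowel.
After 'stone', which ends in a vowel, the suffix surfaces as [-ta], giving [fuxiʃita].

[fuxiʃita]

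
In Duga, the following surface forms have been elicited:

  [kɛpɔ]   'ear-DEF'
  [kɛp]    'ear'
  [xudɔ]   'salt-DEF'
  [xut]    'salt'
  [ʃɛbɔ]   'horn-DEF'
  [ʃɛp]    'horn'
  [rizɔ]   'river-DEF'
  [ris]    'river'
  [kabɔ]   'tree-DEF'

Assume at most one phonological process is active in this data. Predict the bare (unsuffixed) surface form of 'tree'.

[kap]

'horn' shows [b] ~ [p] at the end of the stem ([ʃɛbɔ] vs [ʃɛp]).
The stem 'ear' ([kɛpɔ], [kɛp]) shows [p] unchanged in both environments, so [p] cannot be basic with [b] derived before the DEF suffix.
The underlying segment must be /b/; voiced obstruents become voiceless word-finally, yielding [p] there.
From [kabɔ] the stem 'tree' is /kab/; word-finally this yields [kap].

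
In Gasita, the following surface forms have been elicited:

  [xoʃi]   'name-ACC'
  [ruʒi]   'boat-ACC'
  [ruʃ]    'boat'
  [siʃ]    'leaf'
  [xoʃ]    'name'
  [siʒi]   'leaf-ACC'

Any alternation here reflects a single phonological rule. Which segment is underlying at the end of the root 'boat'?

/ʒ/

'boat' shows [ʃ] ~ [ʒ] at the end of the stem ([ruʃ] vs [ruʒi]).
If /ʃ/ were underlying and a rule turned it into [ʒ] before the ACC suffix, 'name' would also alternate; but it has [ʃ] in both [xoʃ] and [xoʃi].
The alternation reflects word-final obstruent devoicing: voiced obstruents become voiceless word-finally. /ʒ/ is underlying.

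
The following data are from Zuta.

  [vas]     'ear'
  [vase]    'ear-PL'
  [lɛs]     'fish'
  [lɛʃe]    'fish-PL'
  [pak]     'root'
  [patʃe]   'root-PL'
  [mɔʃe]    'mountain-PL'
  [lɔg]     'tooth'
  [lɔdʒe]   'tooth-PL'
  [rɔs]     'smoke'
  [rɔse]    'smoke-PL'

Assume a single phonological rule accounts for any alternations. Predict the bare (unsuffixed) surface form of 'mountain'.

[mɔs]

In [lɛs] and [lɛʃe] the final segment of 'fish' alternates: [s] ~ [ʃ].
Compare 'ear', with invariant [s] in [vas] and [vase]: an analysis with underlying /s/ and a rule producing [ʃ] before the PL suffix would wrongly predict alternation here too.
So /ʃ/ is underlying, and a rule of depalatalization — palato-alveolar /tʃ/, /dʒ/ and /ʃ/ become [k], [g] and [s] when no front vowel follows — gives [s].
The one attested form of 'mountain', [mɔʃe], shows underlying /mɔʃ/. Applying the same rule when no front vowel follows gives [mɔs].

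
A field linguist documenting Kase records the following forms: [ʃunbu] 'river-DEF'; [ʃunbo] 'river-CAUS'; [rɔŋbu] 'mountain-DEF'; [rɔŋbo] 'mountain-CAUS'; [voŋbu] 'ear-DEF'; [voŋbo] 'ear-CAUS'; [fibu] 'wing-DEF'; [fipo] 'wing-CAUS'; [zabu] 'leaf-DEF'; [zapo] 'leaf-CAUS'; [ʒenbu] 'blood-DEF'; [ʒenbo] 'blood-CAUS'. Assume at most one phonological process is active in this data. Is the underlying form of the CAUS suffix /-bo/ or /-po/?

/-po/

The CAUS suffix surfaces as [-bo] and [-po], depending on the final segment of the stem.
The DEF suffix, which begins with [b], is invariant after every stem; so [b] is not altered by any rule here.
So the underlying form is /-po/, and voiceless stops become voiced after a nasal.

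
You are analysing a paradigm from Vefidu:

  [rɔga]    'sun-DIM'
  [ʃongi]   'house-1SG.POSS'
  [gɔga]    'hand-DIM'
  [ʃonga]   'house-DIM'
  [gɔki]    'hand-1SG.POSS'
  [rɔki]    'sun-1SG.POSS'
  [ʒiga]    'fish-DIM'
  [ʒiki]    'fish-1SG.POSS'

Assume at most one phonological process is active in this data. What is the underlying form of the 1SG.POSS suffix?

The 1SG.POSS suffix surfaces as [-gi] and [-ki], depending on the final segment of the stem.
The DIM suffix, which begins with [g], is invariant after every stem; so [g] is not altered by any rule here.
The 1SG.POSS suffix is therefore /-ki/ underlyingly, with post-nasal voicing: voiceless stops become voiced after a nasal.

/-ki/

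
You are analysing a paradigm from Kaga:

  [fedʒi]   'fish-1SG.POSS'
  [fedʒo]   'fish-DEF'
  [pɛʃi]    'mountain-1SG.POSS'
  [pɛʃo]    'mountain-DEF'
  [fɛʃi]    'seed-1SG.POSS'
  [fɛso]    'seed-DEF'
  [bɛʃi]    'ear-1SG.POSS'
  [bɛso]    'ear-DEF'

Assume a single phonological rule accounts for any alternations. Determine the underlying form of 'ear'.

The stem for 'ear' ends in [ʃ] in [bɛʃi] but [s] in [bɛso].
If /ʃ/ were underlying and a rule turned it into [s] before the DEF suffix, 'mountain' would also alternate; but it has [ʃ] in both [pɛʃi] and [pɛʃo].
So /s/ is underlying, and a rule of palatalization before a front vowel — /s/ becomes palato-alveolar [ʃ] before a front vowel — gives [ʃ].

/bɛs/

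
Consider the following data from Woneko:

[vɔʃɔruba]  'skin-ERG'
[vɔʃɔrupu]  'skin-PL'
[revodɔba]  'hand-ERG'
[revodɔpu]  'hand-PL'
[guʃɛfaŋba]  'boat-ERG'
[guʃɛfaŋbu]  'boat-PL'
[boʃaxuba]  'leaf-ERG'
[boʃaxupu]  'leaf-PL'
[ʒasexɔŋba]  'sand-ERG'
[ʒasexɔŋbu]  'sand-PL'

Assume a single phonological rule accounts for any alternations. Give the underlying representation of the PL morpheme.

/-pu/

The PL morpheme has two allomorphs, [-bu] and [-pu].
The ERG suffix, which begins with [b], is invariant after every stem; so [b] is not altered by any rule here.
The PL suffix is therefore /-pu/ underlyingly, with post-nasal voicing: voiceless stops become voiced after a nasal.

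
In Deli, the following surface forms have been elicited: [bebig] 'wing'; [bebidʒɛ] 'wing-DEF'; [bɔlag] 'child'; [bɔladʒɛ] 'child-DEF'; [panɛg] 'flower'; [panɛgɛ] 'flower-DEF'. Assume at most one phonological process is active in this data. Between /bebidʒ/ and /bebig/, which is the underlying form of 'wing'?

/bebidʒ/

The root 'wing' surfaces as [bebig] and [bebidʒɛ], with a stem-final [g] ~ [dʒ] alternation.
The stem 'flower' ([panɛg], [panɛgɛ]) shows [g] unchanged in both environments, so [g] cannot be basic with [dʒ] derived before the DEF suffix.
Therefore /dʒ/ is basic and [g] is derived by depalatalization (palato-alveolar /dʒ/ becomes [g] when no front vowel follows).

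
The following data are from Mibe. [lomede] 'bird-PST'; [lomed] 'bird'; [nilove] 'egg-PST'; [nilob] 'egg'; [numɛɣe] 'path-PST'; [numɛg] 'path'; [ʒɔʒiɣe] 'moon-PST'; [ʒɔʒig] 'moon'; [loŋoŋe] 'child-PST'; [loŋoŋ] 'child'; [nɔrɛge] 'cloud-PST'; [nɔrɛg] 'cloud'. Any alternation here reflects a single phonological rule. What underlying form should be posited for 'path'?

In [numɛɣe] and [numɛg] the final segment of 'path' alternates: [ɣ] ~ [g].
Compare 'cloud', with invariant [g] in [nɔrɛge] and [nɔrɛg]: an analysis with underlying /g/ and a rule producing [ɣ] before the PST suffix would wrongly predict alternation here too.
So /ɣ/ is underlying, and a rule of word-final hardening — voiced fricatives become stops word-finally — gives [g].
The underlying form of 'path' is therefore /numɛɣ/.

/numɛɣ/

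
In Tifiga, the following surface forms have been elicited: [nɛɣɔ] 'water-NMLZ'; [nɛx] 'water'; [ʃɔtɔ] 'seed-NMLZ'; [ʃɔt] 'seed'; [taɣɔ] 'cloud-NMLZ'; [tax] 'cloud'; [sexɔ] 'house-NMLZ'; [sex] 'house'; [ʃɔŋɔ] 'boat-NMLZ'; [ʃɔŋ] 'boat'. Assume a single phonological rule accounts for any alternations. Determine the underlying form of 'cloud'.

/taɣ/

In [taɣɔ] and [tax] the final segment of 'cloud' alternates: [ɣ] ~ [x].
But 'house' keeps [x] in both environments ([sexɔ], [sex]), so there is no rule changing /x/ to [ɣ] before the NMLZ suffix.
The underlying segment must be /ɣ/; voiced obstruents become voiceless word-finally, yielding [x] there.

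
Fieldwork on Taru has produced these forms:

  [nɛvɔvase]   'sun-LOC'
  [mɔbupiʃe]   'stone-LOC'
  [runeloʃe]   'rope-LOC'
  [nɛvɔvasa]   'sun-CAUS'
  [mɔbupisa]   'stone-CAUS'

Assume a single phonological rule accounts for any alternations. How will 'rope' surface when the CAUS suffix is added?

[runelosa]

'stone' shows [ʃ] ~ [s] at the end of the stem ([mɔbupiʃe] vs [mɔbupisa]).
If /s/ were underlying and a rule turned it into [ʃ] before the LOC suffix, 'sun' would also alternate; but it has [s] in both [nɛvɔvase] and [nɛvɔvasa].
The alternation reflects depalatalization: palato-alveolar /ʃ/ becomes [s] when no front vowel follows. /ʃ/ is underlying.
From [runeloʃe] the stem 'rope' is /runeloʃ/; when no front vowel follows this yields [runelosa].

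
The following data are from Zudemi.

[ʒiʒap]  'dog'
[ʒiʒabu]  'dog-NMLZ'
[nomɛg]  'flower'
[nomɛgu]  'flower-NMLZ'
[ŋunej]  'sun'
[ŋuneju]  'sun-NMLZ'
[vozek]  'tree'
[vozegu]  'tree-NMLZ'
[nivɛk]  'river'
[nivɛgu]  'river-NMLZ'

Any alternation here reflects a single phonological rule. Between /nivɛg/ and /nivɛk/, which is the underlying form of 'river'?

/nivɛk/

The root 'river' surfaces as [nivɛk] and [nivɛgu], with a stem-final [k] ~ [g] alternation.
Compare 'flower', with invariant [g] in [nomɛg] and [nomɛgu]: an analysis with underlying /g/ and a rule producing [k] in isolation would wrongly predict alternation here too.
The underlying segment must be /k/; voiceless stops become voiced between vowels, yielding [g] there.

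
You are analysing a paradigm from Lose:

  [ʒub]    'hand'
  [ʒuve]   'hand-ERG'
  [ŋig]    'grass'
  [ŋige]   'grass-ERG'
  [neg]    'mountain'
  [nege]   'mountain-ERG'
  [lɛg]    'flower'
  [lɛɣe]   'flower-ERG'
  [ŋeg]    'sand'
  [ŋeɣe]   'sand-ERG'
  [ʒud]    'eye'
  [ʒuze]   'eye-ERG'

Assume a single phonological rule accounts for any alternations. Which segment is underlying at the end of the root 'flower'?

/ɣ/

In [lɛg] and [lɛɣe] the final segment of 'flower' alternates: [g] ~ [ɣ].
But 'grass' keeps [g] in both environments ([ŋig], [ŋige]), so there is no rule changing /g/ to [ɣ] before the ERG suffix.
So /ɣ/ is underlying, and a rule of word-final hardening — voiced fricatives become stops word-finally — gives [g].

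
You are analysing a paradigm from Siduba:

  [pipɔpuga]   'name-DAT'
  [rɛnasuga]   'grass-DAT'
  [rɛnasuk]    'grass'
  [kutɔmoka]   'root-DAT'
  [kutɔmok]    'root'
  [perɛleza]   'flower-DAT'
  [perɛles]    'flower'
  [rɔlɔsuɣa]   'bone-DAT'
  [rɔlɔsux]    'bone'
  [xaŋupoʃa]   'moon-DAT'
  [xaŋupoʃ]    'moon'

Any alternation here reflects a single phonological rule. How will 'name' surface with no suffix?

[pipɔpuk]

The root 'grass' surfaces as [rɛnasuga] and [rɛnasuk], with a stem-final [g] ~ [k] alternation.
If /k/ were underlying and a rule turned it into [g] before the DAT suffix, 'root' would also alternate; but it has [k] in both [kutɔmoka] and [kutɔmok].
The alternation reflects word-final obstruent devoicing: voiced obstruents become voiceless word-finally. /g/ is underlying.
The one attested form of 'name', [pipɔpuga], shows underlying /pipɔpug/. Applying the same rule word-finally gives [pipɔpuk].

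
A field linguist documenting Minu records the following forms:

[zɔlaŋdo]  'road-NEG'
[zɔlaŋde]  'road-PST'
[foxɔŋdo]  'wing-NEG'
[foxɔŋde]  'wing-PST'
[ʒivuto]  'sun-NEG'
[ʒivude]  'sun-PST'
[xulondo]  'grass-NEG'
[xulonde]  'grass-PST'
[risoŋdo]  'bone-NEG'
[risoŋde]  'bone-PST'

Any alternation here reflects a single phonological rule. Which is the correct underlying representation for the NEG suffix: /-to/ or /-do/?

The NEG morpheme has two allomorphs, [-do] and [-to].
The PST suffix, which begins with [d], is invariant after every stem; so [d] is not altered by any rule here.
The NEG suffix is therefore /-to/ underlyingly, with post-nasal voicing: voiceless stops become voiced after a nasal.

/-to/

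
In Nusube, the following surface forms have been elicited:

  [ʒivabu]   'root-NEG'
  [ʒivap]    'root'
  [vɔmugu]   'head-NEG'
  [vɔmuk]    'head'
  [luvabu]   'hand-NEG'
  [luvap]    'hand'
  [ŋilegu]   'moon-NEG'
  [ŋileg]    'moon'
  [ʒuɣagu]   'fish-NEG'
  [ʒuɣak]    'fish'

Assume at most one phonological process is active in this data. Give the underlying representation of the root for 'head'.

/vɔmuk/

'head' shows [g] ~ [k] at the end of the stem ([vɔmugu] vs [vɔmuk]).
The stem 'moon' ([ŋilegu], [ŋileg]) shows [g] unchanged in both environments, so [g] cannot be basic with [k] derived in isolation.
So /k/ is underlying, and a rule of intervocalic voicing — voiceless stops become voiced between vowels — gives [g].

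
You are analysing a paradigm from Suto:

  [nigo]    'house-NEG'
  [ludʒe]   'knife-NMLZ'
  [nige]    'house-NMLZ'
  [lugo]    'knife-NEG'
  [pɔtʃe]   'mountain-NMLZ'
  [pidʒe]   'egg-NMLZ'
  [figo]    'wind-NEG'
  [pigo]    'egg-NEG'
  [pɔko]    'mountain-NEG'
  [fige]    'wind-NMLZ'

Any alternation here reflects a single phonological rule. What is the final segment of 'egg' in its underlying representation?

'egg' shows [g] ~ [dʒ] at the end of the stem ([pigo] vs [pidʒe]).
Compare 'house', with invariant [g] in [nigo] and [nige]: an analysis with underlying /g/ and a rule producing [dʒ] before the NMLZ suffix would wrongly predict alternation here too.
Therefore /dʒ/ is basic and [g] is derived by depalatalization (palato-alveolar /tʃ/ and /dʒ/ become [k] and [g] when no front vowel follows).

/dʒ/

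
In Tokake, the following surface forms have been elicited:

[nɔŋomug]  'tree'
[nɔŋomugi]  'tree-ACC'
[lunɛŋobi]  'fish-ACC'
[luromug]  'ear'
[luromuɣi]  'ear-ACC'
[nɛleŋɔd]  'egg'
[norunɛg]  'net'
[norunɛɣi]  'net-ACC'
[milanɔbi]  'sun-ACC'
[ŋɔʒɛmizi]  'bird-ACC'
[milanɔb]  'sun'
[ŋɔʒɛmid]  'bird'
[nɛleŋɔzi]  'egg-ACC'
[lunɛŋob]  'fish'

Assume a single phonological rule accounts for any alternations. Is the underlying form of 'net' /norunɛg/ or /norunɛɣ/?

In [norunɛg] and [norunɛɣi] the final segment of 'net' alternates: [g] ~ [ɣ].
But 'tree' keeps [g] in both environments ([nɔŋomug], [nɔŋomugi]), so there is no rule changing /g/ to [ɣ] before the ACC suffix.
Therefore /ɣ/ is basic and [g] is derived by word-final hardening (voiced fricatives become stops word-finally).

/norunɛɣ/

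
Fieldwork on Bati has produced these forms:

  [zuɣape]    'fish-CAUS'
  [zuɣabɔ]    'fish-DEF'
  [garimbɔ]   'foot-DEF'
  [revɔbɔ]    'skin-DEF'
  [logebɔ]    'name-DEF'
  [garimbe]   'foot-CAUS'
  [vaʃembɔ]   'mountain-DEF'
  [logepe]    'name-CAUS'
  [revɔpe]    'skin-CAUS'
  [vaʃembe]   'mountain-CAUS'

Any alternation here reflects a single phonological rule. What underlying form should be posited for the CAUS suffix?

The CAUS suffix surfaces as [-be] and [-pe], depending on the final segment of the stem.
By contrast the DEF suffix keeps its initial [b] throughout — that segment must be underlying.
So the underlying form is /-pe/, and voiceless stops become voiced after a nasal.

/-pe/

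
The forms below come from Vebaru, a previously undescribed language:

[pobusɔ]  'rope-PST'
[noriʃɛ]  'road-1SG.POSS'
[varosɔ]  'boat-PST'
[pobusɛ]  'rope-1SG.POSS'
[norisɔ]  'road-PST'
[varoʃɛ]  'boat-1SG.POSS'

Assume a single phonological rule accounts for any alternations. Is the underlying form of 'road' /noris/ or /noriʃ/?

'road' shows [ʃ] ~ [s] at the end of the stem ([noriʃɛ] vs [norisɔ]).
If /s/ were underlying and a rule turned it into [ʃ] before the 1SG.POSS suffix, 'rope' would also alternate; but it has [s] in both [pobusɛ] and [pobusɔ].
Therefore /ʃ/ is basic and [s] is derived by depalatalization (palato-alveolar /ʃ/ becomes [s] when no front vowel follows).

/noriʃ/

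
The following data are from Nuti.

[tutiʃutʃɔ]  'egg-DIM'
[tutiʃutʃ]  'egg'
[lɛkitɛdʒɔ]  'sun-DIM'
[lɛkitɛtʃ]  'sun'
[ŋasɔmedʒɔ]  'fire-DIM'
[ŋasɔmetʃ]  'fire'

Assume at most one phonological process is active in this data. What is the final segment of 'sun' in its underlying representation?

'sun' shows [dʒ] ~ [tʃ] at the end of the stem ([lɛkitɛdʒɔ] vs [lɛkitɛtʃ]).
The stem 'egg' ([tutiʃutʃɔ], [tutiʃutʃ]) shows [tʃ] unchanged in both environments, so [tʃ] cannot be basic with [dʒ] derived before the DIM suffix.
The underlying segment must be /dʒ/; voiced obstruents become voiceless word-finally, yielding [tʃ] there.

/dʒ/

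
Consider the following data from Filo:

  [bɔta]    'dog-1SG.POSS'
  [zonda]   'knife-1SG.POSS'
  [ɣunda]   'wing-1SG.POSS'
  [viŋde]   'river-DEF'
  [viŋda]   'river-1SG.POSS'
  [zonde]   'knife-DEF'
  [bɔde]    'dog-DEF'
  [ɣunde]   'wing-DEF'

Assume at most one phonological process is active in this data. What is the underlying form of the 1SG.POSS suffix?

/-ta/

The 1SG.POSS suffix surfaces as [-da] and [-ta], depending on the final segment of the stem.
The DEF suffix, which begins with [d], is invariant after every stem; so [d] is not altered by any rule here.
The 1SG.POSS suffix is therefore /-ta/ underlyingly, with post-nasal voicing: voiceless stops become voiced after a nasal.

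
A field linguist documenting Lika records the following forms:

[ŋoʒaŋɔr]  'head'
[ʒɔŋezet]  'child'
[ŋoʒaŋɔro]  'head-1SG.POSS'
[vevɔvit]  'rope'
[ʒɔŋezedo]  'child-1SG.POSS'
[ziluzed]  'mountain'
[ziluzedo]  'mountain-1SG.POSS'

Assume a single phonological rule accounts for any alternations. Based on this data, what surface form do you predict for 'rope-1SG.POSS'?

The stem for 'child' ends in [t] in [ʒɔŋezet] but [d] in [ʒɔŋezedo].
But 'mountain' keeps [d] in both environments ([ziluzed], [ziluzedo]), so there is no rule changing /d/ to [t] in isolation.
So /t/ is underlying, and a rule of intervocalic voicing — voiceless stops become voiced between vowels — gives [d].
The one attested form of 'rope', [vevɔvit], shows underlying /vevɔvit/. Applying the same rule between vowels gives [vevɔvido].

[vevɔvido]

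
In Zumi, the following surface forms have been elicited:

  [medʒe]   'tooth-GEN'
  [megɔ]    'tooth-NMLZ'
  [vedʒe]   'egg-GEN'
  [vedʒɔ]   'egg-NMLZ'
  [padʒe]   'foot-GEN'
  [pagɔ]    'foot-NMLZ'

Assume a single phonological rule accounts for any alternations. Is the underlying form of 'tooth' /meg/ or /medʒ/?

/meg/

In [medʒe] and [megɔ] the final segment of 'tooth' alternates: [dʒ] ~ [g].
Compare 'egg', with invariant [dʒ] in [vedʒe] and [vedʒɔ]: an analysis with underlying /dʒ/ and a rule producing [g] before the NMLZ suffix would wrongly predict alternation here too.
Therefore /g/ is basic and [dʒ] is derived by palatalization before a front vowel (/g/ becomes palato-alveolar [dʒ] before a front vowel).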